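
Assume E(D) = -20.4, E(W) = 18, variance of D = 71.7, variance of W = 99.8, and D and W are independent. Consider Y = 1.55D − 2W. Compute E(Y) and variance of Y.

E(Y) = -67.62, variance of Y = 571.45925

E(Y) = 1.55·E(D) + (-2)·E(W) = 1.55·(-20.4) + (-2)·18 = -67.62.
variance of Y = a²·variance of D + b²·variance of W + 2ab·covariance of D and W with a = 1.55, b = -2.
Independence gives covariance of D and W = 0.
= 1.55²·71.7 + (-2)²·99.8 + 2·1.55·(-2)·0
= 172.25925 + 399.2 + 0 = 571.45925.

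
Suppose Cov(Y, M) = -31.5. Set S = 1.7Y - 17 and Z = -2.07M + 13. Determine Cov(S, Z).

Cov(S, Z) = 110.8485

Cov(S, Z) = a·c·Cov(Y, M) = 1.7·(-2.07)·(-31.5) = 110.8485. Additive constants drop out.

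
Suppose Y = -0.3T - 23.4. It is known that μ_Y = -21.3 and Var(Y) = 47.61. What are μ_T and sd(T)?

μ_T = -7, sd(T) = 23

From Y = -0.3T - 23.4: μ_Y = a·μ_T + b, so μ_T = (μ_Y − b)/a = (-21.3 − (-23.4))/(-0.3) = -7.
sd(Y) = √47.61 = 6.9.
sd(Y) = |a|·sd(T), so sd(T) = 6.9/|-0.3| = 23.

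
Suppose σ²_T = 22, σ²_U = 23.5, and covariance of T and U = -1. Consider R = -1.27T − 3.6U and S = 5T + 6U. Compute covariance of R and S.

By bilinearity, covariance of R and S = ac·σ²_T + bd·σ²_U + (ad+bc)·covariance of T and U, with a=-1.27, b=-3.6, c=5, d=6.
ac·σ²_T = (-1.27)·5·22 = -139.7
bd·σ²_U = (-3.6)·6·23.5 = -507.6
(ad+bc)·covariance of T and U = (-25.62)·(-1) = 25.62
covariance of R and S = -139.7 + (-507.6) + 25.62 = -621.68.

covariance of R and S = -621.68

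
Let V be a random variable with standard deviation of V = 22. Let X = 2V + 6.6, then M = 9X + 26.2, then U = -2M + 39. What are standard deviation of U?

standard deviation of U = 792

standard deviation of X = |2|·22 = 44.
standard deviation of M = |9|·44 = 396.
standard deviation of U = |-2|·396 = 792.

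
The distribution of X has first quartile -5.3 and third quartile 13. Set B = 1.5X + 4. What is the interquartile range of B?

IQR of X = Q3 − Q1 = 13 − (-5.3) = 18.3.
Under B = aX + b, IQR(B) = |a|·IQR(X) = |1.5|·18.3 = 27.45 (shifts cancel; spread scales by |a|).

IQR(B) = 27.45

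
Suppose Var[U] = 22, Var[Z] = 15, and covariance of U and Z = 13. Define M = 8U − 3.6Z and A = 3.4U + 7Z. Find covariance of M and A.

covariance of M and A = 789.28

By bilinearity, covariance of M and A = ac·Var[U] + bd·Var[Z] + (ad+bc)·covariance of U and Z, with a=8, b=-3.6, c=3.4, d=7.
ac·Var[U] = 8·3.4·22 = 598.4
bd·Var[Z] = (-3.6)·7·15 = -378
(ad+bc)·covariance of U and Z = (43.76)·13 = 568.88
covariance of M and A = 598.4 + (-378) + 568.88 = 789.28.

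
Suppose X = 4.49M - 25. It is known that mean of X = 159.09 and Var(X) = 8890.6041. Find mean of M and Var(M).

From X = 4.49M - 25: mean of X = a·mean of M + b, so mean of M = (mean of X − b)/a = (159.09 − (-25))/4.49 = 41.
Var(X) = a²·Var(M), so Var(M) = 8890.6041/4.49² = 441.

mean of M = 41, Var(M) = 441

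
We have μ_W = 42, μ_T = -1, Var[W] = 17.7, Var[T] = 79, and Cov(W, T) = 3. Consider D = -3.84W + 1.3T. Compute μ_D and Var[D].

μ_D = (-3.84)·μ_W + 1.3·μ_T = (-3.84)·42 + 1.3·(-1) = -162.58.
Var[D] = a²·Var[W] + b²·Var[T] + 2ab·Cov(W, T) with a = -3.84, b = 1.3.
= (-3.84)²·17.7 + 1.3²·79 + 2·(-3.84)·1.3·3
= 260.99712 + 133.51 + (-29.952) = 364.55512.

μ_D = -162.58, Var[D] = 364.55512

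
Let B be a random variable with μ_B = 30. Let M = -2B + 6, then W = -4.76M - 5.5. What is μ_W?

μ_M = (-2)·30 + 6 = -54.
μ_W = (-4.76)·(-54) + (-5.5) = 251.54.

μ_W = 251.54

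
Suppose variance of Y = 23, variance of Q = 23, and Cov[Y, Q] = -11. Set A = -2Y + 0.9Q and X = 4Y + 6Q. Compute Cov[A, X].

By bilinearity, Cov[A, X] = ac·variance of Y + bd·variance of Q + (ad+bc)·Cov[Y, Q], with a=-2, b=0.9, c=4, d=6.
ac·variance of Y = (-2)·4·23 = -184
bd·variance of Q = 0.9·6·23 = 124.2
(ad+bc)·Cov[Y, Q] = (-8.4)·(-11) = 92.4
Cov[A, X] = -184 + 124.2 + 92.4 = 32.6.

Cov[A, X] = 32.6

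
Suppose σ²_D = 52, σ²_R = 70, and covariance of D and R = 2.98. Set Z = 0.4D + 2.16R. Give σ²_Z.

σ²_Z = 340.06144

σ²_Z = a²·σ²_D + b²·σ²_R + 2ab·covariance of D and R with a = 0.4, b = 2.16.
= 0.4²·52 + 2.16²·70 + 2·0.4·2.16·2.98
= 8.32 + 326.592 + 5.14944 = 340.06144.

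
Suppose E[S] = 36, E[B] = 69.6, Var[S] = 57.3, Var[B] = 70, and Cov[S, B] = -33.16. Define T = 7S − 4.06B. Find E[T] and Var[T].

E[T] = -30.576, Var[T] = 5846.3664

E[T] = 7·E[S] + (-4.06)·E[B] = 7·36 + (-4.06)·69.6 = -30.576.
Var[T] = a²·Var[S] + b²·Var[B] + 2ab·Cov[S, B] with a = 7, b = -4.06.
= 7²·57.3 + (-4.06)²·70 + 2·7·(-4.06)·(-33.16)
= 2807.7 + 1153.852 + 1884.8144 = 5846.3664.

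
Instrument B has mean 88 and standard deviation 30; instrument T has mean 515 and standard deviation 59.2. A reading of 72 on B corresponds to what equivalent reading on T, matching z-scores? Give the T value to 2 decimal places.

z = (72 − 88)/30 ≈ -0.5333.
T = 515 + z·59.2 = 515 + (72 − 88)·59.2/30 ≈ 483.43.

T = 483.43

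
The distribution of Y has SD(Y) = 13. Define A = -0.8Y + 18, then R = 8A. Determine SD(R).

SD(R) = 83.2

SD(A) = |-0.8|·13 = 10.4.
SD(R) = |8|·10.4 = 83.2.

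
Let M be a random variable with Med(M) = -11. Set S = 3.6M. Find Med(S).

A linear map preserves order up to sign, so Med(S) = a·Med(M) + b = 3.6·(-11) = -39.6.

Med(S) = -39.6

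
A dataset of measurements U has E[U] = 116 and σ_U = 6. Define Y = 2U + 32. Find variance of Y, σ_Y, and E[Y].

variance of Y = 144, σ_Y = 12, E[Y] = 264

Y = 2U + 32 is linear with a = 2, b = 32.
variance of U = 6² = 36.
variance of Y = a²·variance of U = 2²·36 = 144 (the additive constant 32 does not affect variance).
σ_Y = |a|·σ_U = |2|·6 = 12.
E[Y] = a·E[U] + b = 2·116 + 32 = 264.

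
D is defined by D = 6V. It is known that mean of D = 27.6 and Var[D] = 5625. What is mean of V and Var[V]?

mean of V = 4.6, Var[V] = 156.25

From D = 6V: mean of D = a·mean of V + b, so mean of V = (mean of D − b)/a = (27.6 − 0)/6 = 4.6.
Var[D] = a²·Var[V], so Var[V] = 5625/6² = 156.25.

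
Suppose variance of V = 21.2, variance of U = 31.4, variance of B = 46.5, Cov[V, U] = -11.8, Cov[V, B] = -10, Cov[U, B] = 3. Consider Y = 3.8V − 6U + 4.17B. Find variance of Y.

variance of Y = a²·variance of V + b²·variance of U + c²·variance of B + 2ab·Cov[V, U] + 2ac·Cov[V, B] + 2bc·Cov[U, B], with a = 3.8, b = -6, c = 4.17.
= 306.128 + 1130.4 + 808.58385 + 538.08 + (-316.92) + (-150.12)
= 2316.15185.

variance of Y = 2316.15185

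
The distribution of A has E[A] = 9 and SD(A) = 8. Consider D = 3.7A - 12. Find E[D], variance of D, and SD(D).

E[D] = 21.3, variance of D = 876.16, SD(D) = 29.6

D = 3.7A - 12 is linear with a = 3.7, b = -12.
E[D] = a·E[A] + b = 3.7·9 + (-12) = 21.3.
variance of A = 8² = 64.
variance of D = a²·variance of A = 3.7²·64 = 876.16 (the additive constant -12 does not affect variance).
SD(D) = |a|·SD(A) = |3.7|·8 = 29.6.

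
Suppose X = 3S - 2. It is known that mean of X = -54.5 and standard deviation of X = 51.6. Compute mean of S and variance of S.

mean of S = -17.5, variance of S = 295.84

From X = 3S - 2: mean of X = a·mean of S + b, so mean of S = (mean of X − b)/a = (-54.5 − (-2))/3 = -17.5.
variance of X = 51.6² = 2662.56.
variance of X = a²·variance of S, so variance of S = 2662.56/3² = 295.84.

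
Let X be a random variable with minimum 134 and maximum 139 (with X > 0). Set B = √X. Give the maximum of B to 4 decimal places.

√X is increasing on this domain, so max(B) comes from max(X) = 139: max(B) = √(139) ≈ 11.7898.

max(B) = 11.7898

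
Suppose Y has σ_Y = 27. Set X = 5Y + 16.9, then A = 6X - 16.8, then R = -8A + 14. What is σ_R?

σ_X = |5|·27 = 135.
σ_A = |6|·135 = 810.
σ_R = |-8|·810 = 6480.

σ_R = 6480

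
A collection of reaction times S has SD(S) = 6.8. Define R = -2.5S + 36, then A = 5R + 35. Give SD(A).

SD(A) = 85

SD(R) = |-2.5|·6.8 = 17.
SD(A) = |5|·17 = 85.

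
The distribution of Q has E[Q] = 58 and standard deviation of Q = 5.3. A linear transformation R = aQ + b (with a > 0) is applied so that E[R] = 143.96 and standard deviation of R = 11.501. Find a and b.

a = 2.17, b = 18.1

standard deviation of R = a·standard deviation of Q (a > 0), so a = 11.501/5.3 = 2.17.
E[R] = a·E[Q] + b, so b = 143.96 − 2.17·58 = 18.1.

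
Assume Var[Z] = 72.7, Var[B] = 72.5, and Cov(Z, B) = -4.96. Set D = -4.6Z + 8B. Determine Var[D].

Var[D] = 6543.388

Var[D] = a²·Var[Z] + b²·Var[B] + 2ab·Cov(Z, B) with a = -4.6, b = 8.
= (-4.6)²·72.7 + 8²·72.5 + 2·(-4.6)·8·(-4.96)
= 1538.332 + 4640 + 365.056 = 6543.388.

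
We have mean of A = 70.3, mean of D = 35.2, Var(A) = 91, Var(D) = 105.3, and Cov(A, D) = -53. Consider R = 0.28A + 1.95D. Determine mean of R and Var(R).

mean of R = 0.28·mean of A + 1.95·mean of D = 0.28·70.3 + 1.95·35.2 = 88.324.
Var(R) = a²·Var(A) + b²·Var(D) + 2ab·Cov(A, D) with a = 0.28, b = 1.95.
= 0.28²·91 + 1.95²·105.3 + 2·0.28·1.95·(-53)
= 7.1344 + 400.40325 + (-57.876) = 349.66165.

mean of R = 88.324, Var(R) = 349.66165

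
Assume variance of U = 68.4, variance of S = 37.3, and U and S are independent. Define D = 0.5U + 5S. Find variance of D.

variance of D = 949.6

variance of D = a²·variance of U + b²·variance of S + 2ab·covariance of U and S with a = 0.5, b = 5.
Independence gives covariance of U and S = 0.
= 0.5²·68.4 + 5²·37.3 + 2·0.5·5·0
= 17.1 + 932.5 + 0 = 949.6.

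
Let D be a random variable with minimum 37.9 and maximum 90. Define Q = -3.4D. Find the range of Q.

Range(Q) = 177.14

Range of D = 90 − 37.9 = 52.1.
Range(Q) = |a|·Range(D) = |-3.4|·52.1 = 177.14.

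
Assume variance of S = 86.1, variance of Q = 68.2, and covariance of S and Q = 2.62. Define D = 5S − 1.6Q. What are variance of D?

variance of D = a²·variance of S + b²·variance of Q + 2ab·covariance of S and Q with a = 5, b = -1.6.
= 5²·86.1 + (-1.6)²·68.2 + 2·5·(-1.6)·2.62
= 2152.5 + 174.592 + (-41.92) = 2285.172.

variance of D = 2285.172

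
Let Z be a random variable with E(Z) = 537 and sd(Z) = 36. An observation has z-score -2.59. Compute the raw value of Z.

Z = 443.76

Z = E(Z) + z·sd(Z) = 537 + (-2.59)·36 = 443.76.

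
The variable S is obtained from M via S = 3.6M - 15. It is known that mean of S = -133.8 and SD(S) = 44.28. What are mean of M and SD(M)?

From S = 3.6M - 15: mean of S = a·mean of M + b, so mean of M = (mean of S − b)/a = (-133.8 − (-15))/3.6 = -33.
SD(S) = |a|·SD(M), so SD(M) = 44.28/|3.6| = 12.3.

mean of M = -33, SD(M) = 12.3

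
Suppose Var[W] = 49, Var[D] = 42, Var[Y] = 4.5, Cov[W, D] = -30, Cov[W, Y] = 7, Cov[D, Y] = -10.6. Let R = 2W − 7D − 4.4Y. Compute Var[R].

Var[R] = a²·Var[W] + b²·Var[D] + c²·Var[Y] + 2ab·Cov[W, D] + 2ac·Cov[W, Y] + 2bc·Cov[D, Y], with a = 2, b = -7, c = -4.4.
= 196 + 2058 + 87.12 + 840 + (-123.2) + (-652.96)
= 2404.96.

Var[R] = 2404.96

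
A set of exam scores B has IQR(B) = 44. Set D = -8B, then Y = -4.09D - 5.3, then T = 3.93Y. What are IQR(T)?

IQR(D) = |-8|·44 = 352.
IQR(Y) = |-4.09|·352 = 1439.68.
IQR(T) = |3.93|·1439.68 = 5657.9424.

IQR(T) = 5657.9424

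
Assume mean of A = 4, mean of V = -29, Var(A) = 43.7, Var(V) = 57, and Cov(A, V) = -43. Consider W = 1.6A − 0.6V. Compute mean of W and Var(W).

mean of W = 23.8, Var(W) = 214.952

mean of W = 1.6·mean of A + (-0.6)·mean of V = 1.6·4 + (-0.6)·(-29) = 23.8.
Var(W) = a²·Var(A) + b²·Var(V) + 2ab·Cov(A, V) with a = 1.6, b = -0.6.
= 1.6²·43.7 + (-0.6)²·57 + 2·1.6·(-0.6)·(-43)
= 111.872 + 20.52 + 82.56 = 214.952.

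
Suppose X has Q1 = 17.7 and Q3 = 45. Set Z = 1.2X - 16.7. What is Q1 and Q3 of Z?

Q1(Z) = 4.54, Q3(Z) = 37.3

a = 1.2 > 0: Q1(Z) = a·Q1(X)+b = 4.54, Q3(Z) = a·Q3(X)+b = 37.3.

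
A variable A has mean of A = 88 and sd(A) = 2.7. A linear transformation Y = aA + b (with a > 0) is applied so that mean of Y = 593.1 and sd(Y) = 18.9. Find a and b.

sd(Y) = a·sd(A) (a > 0), so a = 18.9/2.7 = 7.
mean of Y = a·mean of A + b, so b = 593.1 − 7·88 = -22.9.

a = 7, b = -22.9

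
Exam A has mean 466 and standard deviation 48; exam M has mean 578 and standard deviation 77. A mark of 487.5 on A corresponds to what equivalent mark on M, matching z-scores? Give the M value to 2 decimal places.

M = 612.49

z = (487.5 − 466)/48 ≈ 0.4479.
M = 578 + z·77 = 578 + (487.5 − 466)·77/48 ≈ 612.49.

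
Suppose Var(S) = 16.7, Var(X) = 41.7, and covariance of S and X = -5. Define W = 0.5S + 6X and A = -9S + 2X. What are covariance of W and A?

covariance of W and A = 690.25

By bilinearity, covariance of W and A = ac·Var(S) + bd·Var(X) + (ad+bc)·covariance of S and X, with a=0.5, b=6, c=-9, d=2.
ac·Var(S) = 0.5·(-9)·16.7 = -75.15
bd·Var(X) = 6·2·41.7 = 500.4
(ad+bc)·covariance of S and X = (-53)·(-5) = 265
covariance of W and A = -75.15 + 500.4 + 265 = 690.25.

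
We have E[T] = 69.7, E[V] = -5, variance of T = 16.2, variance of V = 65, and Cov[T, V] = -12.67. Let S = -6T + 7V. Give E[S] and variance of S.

E[S] = (-6)·E[T] + 7·E[V] = (-6)·69.7 + 7·(-5) = -453.2.
variance of S = a²·variance of T + b²·variance of V + 2ab·Cov[T, V] with a = -6, b = 7.
= (-6)²·16.2 + 7²·65 + 2·(-6)·7·(-12.67)
= 583.2 + 3185 + 1064.28 = 4832.48.

E[S] = -453.2, variance of S = 4832.48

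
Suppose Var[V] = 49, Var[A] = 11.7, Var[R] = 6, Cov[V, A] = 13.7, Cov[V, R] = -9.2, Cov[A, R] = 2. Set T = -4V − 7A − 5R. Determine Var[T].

Var[T] = a²·Var[V] + b²·Var[A] + c²·Var[R] + 2ab·Cov[V, A] + 2ac·Cov[V, R] + 2bc·Cov[A, R], with a = -4, b = -7, c = -5.
= 784 + 573.3 + 150 + 767.2 + (-368) + 140
= 2046.5.

Var[T] = 2046.5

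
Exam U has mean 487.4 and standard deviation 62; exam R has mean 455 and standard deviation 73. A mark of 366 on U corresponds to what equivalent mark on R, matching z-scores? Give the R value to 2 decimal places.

z = (366 − 487.4)/62 ≈ -1.9581.
R = 455 + z·73 = 455 + (366 − 487.4)·73/62 ≈ 312.06.

R = 312.06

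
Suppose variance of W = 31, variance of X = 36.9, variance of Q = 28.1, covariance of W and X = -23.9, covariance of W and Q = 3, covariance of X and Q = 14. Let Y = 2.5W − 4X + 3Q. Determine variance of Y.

variance of Y = 1224.05

variance of Y = a²·variance of W + b²·variance of X + c²·variance of Q + 2ab·covariance of W and X + 2ac·covariance of W and Q + 2bc·covariance of X and Q, with a = 2.5, b = -4, c = 3.
= 193.75 + 590.4 + 252.9 + 478 + 45 + (-336)
= 1224.05.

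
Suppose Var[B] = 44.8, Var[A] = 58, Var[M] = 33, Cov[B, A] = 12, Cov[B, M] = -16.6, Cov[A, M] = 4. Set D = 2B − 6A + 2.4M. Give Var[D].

Var[D] = a²·Var[B] + b²·Var[A] + c²·Var[M] + 2ab·Cov[B, A] + 2ac·Cov[B, M] + 2bc·Cov[A, M], with a = 2, b = -6, c = 2.4.
= 179.2 + 2088 + 190.08 + (-288) + (-159.36) + (-115.2)
= 1894.72.

Var[D] = 1894.72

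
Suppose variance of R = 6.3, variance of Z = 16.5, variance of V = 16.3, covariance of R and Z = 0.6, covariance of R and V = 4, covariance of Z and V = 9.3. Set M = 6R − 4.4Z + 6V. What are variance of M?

variance of M = 898.32

variance of M = a²·variance of R + b²·variance of Z + c²·variance of V + 2ab·covariance of R and Z + 2ac·covariance of R and V + 2bc·covariance of Z and V, with a = 6, b = -4.4, c = 6.
= 226.8 + 319.44 + 586.8 + (-31.68) + 288 + (-491.04)
= 898.32.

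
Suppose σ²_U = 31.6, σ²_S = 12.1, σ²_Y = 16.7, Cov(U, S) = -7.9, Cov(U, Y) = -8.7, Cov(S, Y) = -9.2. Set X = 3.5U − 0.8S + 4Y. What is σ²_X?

σ²_X = 521.564

σ²_X = a²·σ²_U + b²·σ²_S + c²·σ²_Y + 2ab·Cov(U, S) + 2ac·Cov(U, Y) + 2bc·Cov(S, Y), with a = 3.5, b = -0.8, c = 4.
= 387.1 + 7.744 + 267.2 + 44.24 + (-243.6) + 58.88
= 521.564.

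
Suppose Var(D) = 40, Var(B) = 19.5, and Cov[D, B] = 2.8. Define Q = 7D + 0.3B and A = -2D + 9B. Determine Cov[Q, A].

Cov[Q, A] = -332.63

By bilinearity, Cov[Q, A] = ac·Var(D) + bd·Var(B) + (ad+bc)·Cov[D, B], with a=7, b=0.3, c=-2, d=9.
ac·Var(D) = 7·(-2)·40 = -560
bd·Var(B) = 0.3·9·19.5 = 52.65
(ad+bc)·Cov[D, B] = (62.4)·2.8 = 174.72
Cov[Q, A] = -560 + 52.65 + 174.72 = -332.63.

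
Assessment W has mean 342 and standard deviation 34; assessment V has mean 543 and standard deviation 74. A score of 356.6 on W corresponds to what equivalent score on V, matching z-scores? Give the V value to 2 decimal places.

z = (356.6 − 342)/34 ≈ 0.4294.
V = 543 + z·74 = 543 + (356.6 − 342)·74/34 ≈ 574.78.

V = 574.78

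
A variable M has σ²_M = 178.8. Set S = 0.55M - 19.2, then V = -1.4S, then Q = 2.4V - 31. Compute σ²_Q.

σ²_Q = 610.6205952

σ²_S = 0.55²·178.8 = 54.087.
σ²_V = (-1.4)²·54.087 = 106.01052.
σ²_Q = 2.4²·106.01052 = 610.6205952.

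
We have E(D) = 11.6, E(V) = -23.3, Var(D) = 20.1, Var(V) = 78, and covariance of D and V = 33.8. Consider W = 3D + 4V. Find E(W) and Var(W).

E(W) = 3·E(D) + 4·E(V) = 3·11.6 + 4·(-23.3) = -58.4.
Var(W) = a²·Var(D) + b²·Var(V) + 2ab·covariance of D and V with a = 3, b = 4.
= 3²·20.1 + 4²·78 + 2·3·4·33.8
= 180.9 + 1248 + 811.2 = 2240.1.

E(W) = -58.4, Var(W) = 2240.1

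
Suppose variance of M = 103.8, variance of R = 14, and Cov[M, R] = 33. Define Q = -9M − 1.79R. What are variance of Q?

variance of Q = a²·variance of M + b²·variance of R + 2ab·Cov[M, R] with a = -9, b = -1.79.
= (-9)²·103.8 + (-1.79)²·14 + 2·(-9)·(-1.79)·33
= 8407.8 + 44.8574 + 1063.26 = 9515.9174.

variance of Q = 9515.9174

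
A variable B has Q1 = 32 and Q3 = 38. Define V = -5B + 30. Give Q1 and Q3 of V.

Q1(V) = -160, Q3(V) = -130

a = -5 < 0 reverses order: Q1(V) comes from Q3(B), Q3(V) from Q1(B).
Q1(V) = (-5)·38 + 30 = -160; Q3(V) = (-5)·32 + 30 = -130.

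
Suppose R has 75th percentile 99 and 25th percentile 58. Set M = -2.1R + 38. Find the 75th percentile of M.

75th percentile of M = -83.8

Since a = -2.1 < 0 the transformation is decreasing, reversing order: the 75th percentile of M corresponds to the 25th percentile of R.
So P_{75}(M) = a·P_{25}(R) + b = (-2.1)·58 + 38 = -83.8.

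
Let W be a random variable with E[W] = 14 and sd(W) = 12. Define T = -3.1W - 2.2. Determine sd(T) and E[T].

T = -3.1W - 2.2 is linear with a = -3.1, b = -2.2.
sd(T) = |a|·sd(W) = |-3.1|·12 = 37.2.
E[T] = a·E[W] + b = (-3.1)·14 + (-2.2) = -45.6.

sd(T) = 37.2, E[T] = -45.6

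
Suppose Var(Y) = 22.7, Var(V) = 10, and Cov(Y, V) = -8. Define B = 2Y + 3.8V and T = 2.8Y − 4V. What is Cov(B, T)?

Cov(B, T) = -46

By bilinearity, Cov(B, T) = ac·Var(Y) + bd·Var(V) + (ad+bc)·Cov(Y, V), with a=2, b=3.8, c=2.8, d=-4.
ac·Var(Y) = 2·2.8·22.7 = 127.12
bd·Var(V) = 3.8·(-4)·10 = -152
(ad+bc)·Cov(Y, V) = (2.64)·(-8) = -21.12
Cov(B, T) = 127.12 + (-152) + (-21.12) = -46.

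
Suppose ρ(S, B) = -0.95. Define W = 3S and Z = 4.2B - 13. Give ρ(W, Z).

ρ(W, Z) = -0.95

Linear rescalings preserve correlation up to sign; here the slopes 3 and 4.2 have the same sign, so ρ(W, Z) = ρ(S, B) = -0.95.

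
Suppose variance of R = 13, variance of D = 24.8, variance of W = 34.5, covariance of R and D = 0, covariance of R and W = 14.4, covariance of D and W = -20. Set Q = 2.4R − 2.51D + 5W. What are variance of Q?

variance of Q = a²·variance of R + b²·variance of D + c²·variance of W + 2ab·covariance of R and D + 2ac·covariance of R and W + 2bc·covariance of D and W, with a = 2.4, b = -2.51, c = 5.
= 74.88 + 156.24248 + 862.5 + 0 + 345.6 + 502
= 1941.22248.

variance of Q = 1941.22248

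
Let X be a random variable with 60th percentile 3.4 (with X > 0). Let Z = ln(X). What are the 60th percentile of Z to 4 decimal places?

60th percentile of Z = 1.2238

ln(X) is increasing, so P_{60}(Z) = g(P_{60}(X)) ≈ 1.2238.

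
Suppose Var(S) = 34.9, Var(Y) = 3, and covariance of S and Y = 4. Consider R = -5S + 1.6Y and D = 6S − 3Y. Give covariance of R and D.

By bilinearity, covariance of R and D = ac·Var(S) + bd·Var(Y) + (ad+bc)·covariance of S and Y, with a=-5, b=1.6, c=6, d=-3.
ac·Var(S) = (-5)·6·34.9 = -1047
bd·Var(Y) = 1.6·(-3)·3 = -14.4
(ad+bc)·covariance of S and Y = (24.6)·4 = 98.4
covariance of R and D = -1047 + (-14.4) + 98.4 = -963.

covariance of R and D = -963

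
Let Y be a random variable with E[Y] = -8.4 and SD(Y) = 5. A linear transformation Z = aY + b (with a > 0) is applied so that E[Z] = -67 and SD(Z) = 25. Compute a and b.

a = 5, b = -25

SD(Z) = a·SD(Y) (a > 0), so a = 25/5 = 5.
E[Z] = a·E[Y] + b, so b = -67 − 5·(-8.4) = -25.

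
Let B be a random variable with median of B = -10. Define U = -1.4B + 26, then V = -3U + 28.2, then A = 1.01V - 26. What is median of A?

median of A = -118.718

median of U = (-1.4)·(-10) + 26 = 40.
median of V = (-3)·40 + 28.2 = -91.8.
median of A = 1.01·(-91.8) + (-26) = -118.718.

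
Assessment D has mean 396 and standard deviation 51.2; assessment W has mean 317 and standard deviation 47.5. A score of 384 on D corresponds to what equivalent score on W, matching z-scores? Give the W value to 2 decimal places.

W = 305.87

z = (384 − 396)/51.2 ≈ -0.2344.
W = 317 + z·47.5 = 317 + (384 − 396)·47.5/51.2 ≈ 305.87.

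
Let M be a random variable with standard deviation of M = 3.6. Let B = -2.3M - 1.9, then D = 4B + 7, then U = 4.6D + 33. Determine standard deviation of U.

standard deviation of U = 152.352

standard deviation of B = |-2.3|·3.6 = 8.28.
standard deviation of D = |4|·8.28 = 33.12.
standard deviation of U = |4.6|·33.12 = 152.352.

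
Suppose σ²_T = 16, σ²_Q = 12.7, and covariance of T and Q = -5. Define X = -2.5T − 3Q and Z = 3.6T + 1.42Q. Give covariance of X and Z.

covariance of X and Z = -126.352

By bilinearity, covariance of X and Z = ac·σ²_T + bd·σ²_Q + (ad+bc)·covariance of T and Q, with a=-2.5, b=-3, c=3.6, d=1.42.
ac·σ²_T = (-2.5)·3.6·16 = -144
bd·σ²_Q = (-3)·1.42·12.7 = -54.102
(ad+bc)·covariance of T and Q = (-14.35)·(-5) = 71.75
covariance of X and Z = -144 + (-54.102) + 71.75 = -126.352.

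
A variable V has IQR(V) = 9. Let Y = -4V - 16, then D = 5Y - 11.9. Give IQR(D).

IQR(D) = 180

IQR(Y) = |-4|·9 = 36.
IQR(D) = |5|·36 = 180.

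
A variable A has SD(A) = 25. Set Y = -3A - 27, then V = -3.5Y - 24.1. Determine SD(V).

SD(Y) = |-3|·25 = 75.
SD(V) = |-3.5|·75 = 262.5.

SD(V) = 262.5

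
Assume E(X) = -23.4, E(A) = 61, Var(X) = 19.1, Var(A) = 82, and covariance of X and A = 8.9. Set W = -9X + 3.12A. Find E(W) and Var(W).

E(W) = 400.92, Var(W) = 1845.4968

E(W) = (-9)·E(X) + 3.12·E(A) = (-9)·(-23.4) + 3.12·61 = 400.92.
Var(W) = a²·Var(X) + b²·Var(A) + 2ab·covariance of X and A with a = -9, b = 3.12.
= (-9)²·19.1 + 3.12²·82 + 2·(-9)·3.12·8.9
= 1547.1 + 798.2208 + (-499.824) = 1845.4968.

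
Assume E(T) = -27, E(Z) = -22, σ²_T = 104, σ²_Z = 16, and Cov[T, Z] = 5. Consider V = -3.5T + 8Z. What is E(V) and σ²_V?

E(V) = -81.5, σ²_V = 2018

E(V) = (-3.5)·E(T) + 8·E(Z) = (-3.5)·(-27) + 8·(-22) = -81.5.
σ²_V = a²·σ²_T + b²·σ²_Z + 2ab·Cov[T, Z] with a = -3.5, b = 8.
= (-3.5)²·104 + 8²·16 + 2·(-3.5)·8·5
= 1274 + 1024 + (-280) = 2018.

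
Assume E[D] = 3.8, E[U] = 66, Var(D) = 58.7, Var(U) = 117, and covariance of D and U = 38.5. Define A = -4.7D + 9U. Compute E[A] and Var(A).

E[A] = (-4.7)·E[D] + 9·E[U] = (-4.7)·3.8 + 9·66 = 576.14.
Var(A) = a²·Var(D) + b²·Var(U) + 2ab·covariance of D and U with a = -4.7, b = 9.
= (-4.7)²·58.7 + 9²·117 + 2·(-4.7)·9·38.5
= 1296.683 + 9477 + (-3257.1) = 7516.583.

E[A] = 576.14, Var(A) = 7516.583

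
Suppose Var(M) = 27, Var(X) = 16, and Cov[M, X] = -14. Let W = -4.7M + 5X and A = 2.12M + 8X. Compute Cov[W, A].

Cov[W, A] = 748.972

By bilinearity, Cov[W, A] = ac·Var(M) + bd·Var(X) + (ad+bc)·Cov[M, X], with a=-4.7, b=5, c=2.12, d=8.
ac·Var(M) = (-4.7)·2.12·27 = -269.028
bd·Var(X) = 5·8·16 = 640
(ad+bc)·Cov[M, X] = (-27)·(-14) = 378
Cov[W, A] = -269.028 + 640 + 378 = 748.972.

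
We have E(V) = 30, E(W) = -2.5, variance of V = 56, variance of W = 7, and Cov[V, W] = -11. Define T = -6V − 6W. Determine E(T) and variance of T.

E(T) = -165, variance of T = 1476

E(T) = (-6)·E(V) + (-6)·E(W) = (-6)·30 + (-6)·(-2.5) = -165.
variance of T = a²·variance of V + b²·variance of W + 2ab·Cov[V, W] with a = -6, b = -6.
= (-6)²·56 + (-6)²·7 + 2·(-6)·(-6)·(-11)
= 2016 + 252 + (-792) = 1476.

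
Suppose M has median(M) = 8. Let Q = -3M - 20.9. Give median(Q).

A linear map preserves order up to sign, so median(Q) = a·median(M) + b = (-3)·8 + (-20.9) = -44.9.

median(Q) = -44.9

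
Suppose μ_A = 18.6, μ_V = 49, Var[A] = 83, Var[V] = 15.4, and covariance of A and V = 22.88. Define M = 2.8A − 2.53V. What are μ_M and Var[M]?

μ_M = 2.8·μ_A + (-2.53)·μ_V = 2.8·18.6 + (-2.53)·49 = -71.89.
Var[M] = a²·Var[A] + b²·Var[V] + 2ab·covariance of A and V with a = 2.8, b = -2.53.
= 2.8²·83 + (-2.53)²·15.4 + 2·2.8·(-2.53)·22.88
= 650.72 + 98.57386 + (-324.16384) = 425.13002.

μ_M = -71.89, Var[M] = 425.13002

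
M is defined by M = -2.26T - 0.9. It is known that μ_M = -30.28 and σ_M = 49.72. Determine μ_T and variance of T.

μ_T = 13, variance of T = 484

From M = -2.26T - 0.9: μ_M = a·μ_T + b, so μ_T = (μ_M − b)/a = (-30.28 − (-0.9))/(-2.26) = 13.
variance of M = 49.72² = 2472.0784.
variance of M = a²·variance of T, so variance of T = 2472.0784/(-2.26)² = 484.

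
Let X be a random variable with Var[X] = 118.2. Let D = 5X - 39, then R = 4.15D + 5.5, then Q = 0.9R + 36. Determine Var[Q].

Var[Q] = 41222.914875

Var[D] = 5²·118.2 = 2955.
Var[R] = 4.15²·2955 = 50892.4875.
Var[Q] = 0.9²·50892.4875 = 41222.914875.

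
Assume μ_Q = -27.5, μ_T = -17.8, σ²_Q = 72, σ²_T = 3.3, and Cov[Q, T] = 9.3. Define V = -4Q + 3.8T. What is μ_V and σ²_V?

μ_V = (-4)·μ_Q + 3.8·μ_T = (-4)·(-27.5) + 3.8·(-17.8) = 42.36.
σ²_V = a²·σ²_Q + b²·σ²_T + 2ab·Cov[Q, T] with a = -4, b = 3.8.
= (-4)²·72 + 3.8²·3.3 + 2·(-4)·3.8·9.3
= 1152 + 47.652 + (-282.72) = 916.932.

μ_V = 42.36, σ²_V = 916.932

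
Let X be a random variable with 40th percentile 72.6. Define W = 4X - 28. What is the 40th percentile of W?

Since a = 4 > 0 the transformation is increasing, so the 40th percentile of W = a·(P_{40} of X) + b = 4·72.6 + (-28) = 262.4.

40th percentile of W = 262.4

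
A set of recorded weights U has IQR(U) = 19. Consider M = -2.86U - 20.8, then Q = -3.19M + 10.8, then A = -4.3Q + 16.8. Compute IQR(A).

IQR(A) = 745.38178

IQR(M) = |-2.86|·19 = 54.34.
IQR(Q) = |-3.19|·54.34 = 173.3446.
IQR(A) = |-4.3|·173.3446 = 745.38178.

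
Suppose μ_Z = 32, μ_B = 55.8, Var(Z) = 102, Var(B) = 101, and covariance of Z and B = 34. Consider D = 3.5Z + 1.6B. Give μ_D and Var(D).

μ_D = 3.5·μ_Z + 1.6·μ_B = 3.5·32 + 1.6·55.8 = 201.28.
Var(D) = a²·Var(Z) + b²·Var(B) + 2ab·covariance of Z and B with a = 3.5, b = 1.6.
= 3.5²·102 + 1.6²·101 + 2·3.5·1.6·34
= 1249.5 + 258.56 + 380.8 = 1888.86.

μ_D = 201.28, Var(D) = 1888.86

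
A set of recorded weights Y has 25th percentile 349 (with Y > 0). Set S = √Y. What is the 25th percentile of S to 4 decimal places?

25th percentile of S = 18.6815

√Y is increasing, so P_{25}(S) = g(P_{25}(Y)) ≈ 18.6815.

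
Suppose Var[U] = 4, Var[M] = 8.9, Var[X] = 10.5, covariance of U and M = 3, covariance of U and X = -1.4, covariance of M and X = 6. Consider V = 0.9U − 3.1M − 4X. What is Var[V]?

Var[V] = 398.909

Var[V] = a²·Var[U] + b²·Var[M] + c²·Var[X] + 2ab·covariance of U and M + 2ac·covariance of U and X + 2bc·covariance of M and X, with a = 0.9, b = -3.1, c = -4.
= 3.24 + 85.529 + 168 + (-16.74) + 10.08 + 148.8
= 398.909.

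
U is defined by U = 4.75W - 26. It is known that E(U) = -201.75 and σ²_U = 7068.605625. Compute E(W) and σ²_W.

From U = 4.75W - 26: E(U) = a·E(W) + b, so E(W) = (E(U) − b)/a = (-201.75 − (-26))/4.75 = -37.
σ²_U = a²·σ²_W, so σ²_W = 7068.605625/4.75² = 313.29.

E(W) = -37, σ²_W = 313.29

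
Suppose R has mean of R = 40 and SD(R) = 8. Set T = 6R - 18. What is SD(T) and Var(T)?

SD(T) = 48, Var(T) = 2304

T = 6R - 18 is linear with a = 6, b = -18.
SD(T) = |a|·SD(R) = |6|·8 = 48.
Var(R) = 8² = 64.
Var(T) = a²·Var(R) = 6²·64 = 2304 (the additive constant -18 does not affect variance).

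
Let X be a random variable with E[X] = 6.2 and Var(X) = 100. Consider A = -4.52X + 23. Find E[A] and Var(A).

A = -4.52X + 23 is linear with a = -4.52, b = 23.
E[A] = a·E[X] + b = (-4.52)·6.2 + 23 = -5.024.
Var(A) = a²·Var(X) = (-4.52)²·100 = 2043.04 (the additive constant 23 does not affect variance).

E[A] = -5.024, Var(A) = 2043.04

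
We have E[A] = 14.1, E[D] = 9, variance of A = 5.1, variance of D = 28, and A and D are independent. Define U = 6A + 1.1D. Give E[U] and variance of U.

E[U] = 94.5, variance of U = 217.48

E[U] = 6·E[A] + 1.1·E[D] = 6·14.1 + 1.1·9 = 94.5.
variance of U = a²·variance of A + b²·variance of D + 2ab·covariance of A and D with a = 6, b = 1.1.
Independence gives covariance of A and D = 0.
= 6²·5.1 + 1.1²·28 + 2·6·1.1·0
= 183.6 + 33.88 + 0 = 217.48.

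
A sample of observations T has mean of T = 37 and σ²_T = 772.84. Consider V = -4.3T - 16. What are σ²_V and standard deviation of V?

σ²_V = 14289.8116, standard deviation of V = 119.54

V = -4.3T - 16 is linear with a = -4.3, b = -16.
σ²_V = a²·σ²_T = (-4.3)²·772.84 = 14289.8116 (the additive constant -16 does not affect variance).
standard deviation of T = √772.84 = 27.8.
standard deviation of V = |a|·standard deviation of T = |-4.3|·27.8 = 119.54.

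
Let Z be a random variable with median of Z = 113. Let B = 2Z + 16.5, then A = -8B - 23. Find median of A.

median of A = -1963

median of B = 2·113 + 16.5 = 242.5.
median of A = (-8)·242.5 + (-23) = -1963.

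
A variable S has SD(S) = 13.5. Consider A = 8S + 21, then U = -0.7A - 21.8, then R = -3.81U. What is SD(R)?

SD(A) = |8|·13.5 = 108.
SD(U) = |-0.7|·108 = 75.6.
SD(R) = |-3.81|·75.6 = 288.036.

SD(R) = 288.036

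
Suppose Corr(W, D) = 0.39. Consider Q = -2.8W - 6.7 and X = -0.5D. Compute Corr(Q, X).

Linear rescalings preserve correlation up to sign; here the slopes -2.8 and -0.5 have the same sign, so Corr(Q, X) = Corr(W, D) = 0.39.

Corr(Q, X) = 0.39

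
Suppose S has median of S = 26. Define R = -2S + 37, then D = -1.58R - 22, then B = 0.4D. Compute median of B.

median of B = 0.68

median of R = (-2)·26 + 37 = -15.
median of D = (-1.58)·(-15) + (-22) = 1.7.
median of B = 0.4·1.7 = 0.68.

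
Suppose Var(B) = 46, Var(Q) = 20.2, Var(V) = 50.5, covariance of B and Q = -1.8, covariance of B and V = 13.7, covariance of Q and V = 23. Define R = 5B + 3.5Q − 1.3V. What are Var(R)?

Var(R) = a²·Var(B) + b²·Var(Q) + c²·Var(V) + 2ab·covariance of B and Q + 2ac·covariance of B and V + 2bc·covariance of Q and V, with a = 5, b = 3.5, c = -1.3.
= 1150 + 247.45 + 85.345 + (-63) + (-178.1) + (-209.3)
= 1032.395.

Var(R) = 1032.395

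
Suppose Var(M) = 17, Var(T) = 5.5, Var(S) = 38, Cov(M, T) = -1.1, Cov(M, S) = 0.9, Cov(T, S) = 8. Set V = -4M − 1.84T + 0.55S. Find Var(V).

Var(V) = 265.7718

Var(V) = a²·Var(M) + b²·Var(T) + c²·Var(S) + 2ab·Cov(M, T) + 2ac·Cov(M, S) + 2bc·Cov(T, S), with a = -4, b = -1.84, c = 0.55.
= 272 + 18.6208 + 11.495 + (-16.192) + (-3.96) + (-16.192)
= 265.7718.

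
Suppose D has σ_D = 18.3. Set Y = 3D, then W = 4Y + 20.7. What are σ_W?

σ_W = 219.6

σ_Y = |3|·18.3 = 54.9.
σ_W = |4|·54.9 = 219.6.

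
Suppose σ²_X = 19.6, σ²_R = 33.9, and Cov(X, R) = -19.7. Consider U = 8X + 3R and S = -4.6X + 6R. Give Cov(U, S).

By bilinearity, Cov(U, S) = ac·σ²_X + bd·σ²_R + (ad+bc)·Cov(X, R), with a=8, b=3, c=-4.6, d=6.
ac·σ²_X = 8·(-4.6)·19.6 = -721.28
bd·σ²_R = 3·6·33.9 = 610.2
(ad+bc)·Cov(X, R) = (34.2)·(-19.7) = -673.74
Cov(U, S) = -721.28 + 610.2 + (-673.74) = -784.82.

Cov(U, S) = -784.82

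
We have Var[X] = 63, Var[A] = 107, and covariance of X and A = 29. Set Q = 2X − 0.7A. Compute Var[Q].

Var[Q] = a²·Var[X] + b²·Var[A] + 2ab·covariance of X and A with a = 2, b = -0.7.
= 2²·63 + (-0.7)²·107 + 2·2·(-0.7)·29
= 252 + 52.43 + (-81.2) = 223.23.

Var[Q] = 223.23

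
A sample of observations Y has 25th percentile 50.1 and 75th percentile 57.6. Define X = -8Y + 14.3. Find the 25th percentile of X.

25th percentile of X = -446.5

Since a = -8 < 0 the transformation is decreasing, reversing order: the 25th percentile of X corresponds to the 75th percentile of Y.
So P_{25}(X) = a·P_{75}(Y) + b = (-8)·57.6 + 14.3 = -446.5.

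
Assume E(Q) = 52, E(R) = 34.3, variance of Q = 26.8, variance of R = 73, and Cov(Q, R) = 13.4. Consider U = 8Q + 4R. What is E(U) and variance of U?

E(U) = 8·E(Q) + 4·E(R) = 8·52 + 4·34.3 = 553.2.
variance of U = a²·variance of Q + b²·variance of R + 2ab·Cov(Q, R) with a = 8, b = 4.
= 8²·26.8 + 4²·73 + 2·8·4·13.4
= 1715.2 + 1168 + 857.6 = 3740.8.

E(U) = 553.2, variance of U = 3740.8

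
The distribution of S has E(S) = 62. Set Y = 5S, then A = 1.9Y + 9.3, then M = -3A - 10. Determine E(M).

E(Y) = 5·62 = 310.
E(A) = 1.9·310 + 9.3 = 598.3.
E(M) = (-3)·598.3 + (-10) = -1804.9.

E(M) = -1804.9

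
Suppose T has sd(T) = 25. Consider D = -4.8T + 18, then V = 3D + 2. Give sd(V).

sd(D) = |-4.8|·25 = 120.
sd(V) = |3|·120 = 360.

sd(V) = 360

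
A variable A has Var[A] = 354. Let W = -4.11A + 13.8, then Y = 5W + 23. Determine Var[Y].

Var[W] = (-4.11)²·354 = 5979.8034.
Var[Y] = 5²·5979.8034 = 149495.085.

Var[Y] = 149495.085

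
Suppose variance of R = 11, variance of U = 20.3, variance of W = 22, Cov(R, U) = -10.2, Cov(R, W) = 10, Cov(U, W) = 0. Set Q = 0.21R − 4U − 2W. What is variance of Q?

variance of Q = a²·variance of R + b²·variance of U + c²·variance of W + 2ab·Cov(R, U) + 2ac·Cov(R, W) + 2bc·Cov(U, W), with a = 0.21, b = -4, c = -2.
= 0.4851 + 324.8 + 88 + 17.136 + (-8.4) + 0
= 422.0211.

variance of Q = 422.0211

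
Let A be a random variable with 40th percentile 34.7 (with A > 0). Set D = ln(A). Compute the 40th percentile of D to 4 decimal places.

40th percentile of D = 3.5467

ln(A) is increasing, so P_{40}(D) = g(P_{40}(A)) ≈ 3.5467.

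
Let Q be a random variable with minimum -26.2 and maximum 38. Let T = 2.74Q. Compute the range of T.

Range(T) = 175.908

Range of Q = 38 − (-26.2) = 64.2.
Range(T) = |a|·Range(Q) = |2.74|·64.2 = 175.908.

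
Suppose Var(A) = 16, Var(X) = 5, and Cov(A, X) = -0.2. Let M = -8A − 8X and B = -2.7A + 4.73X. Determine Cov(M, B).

By bilinearity, Cov(M, B) = ac·Var(A) + bd·Var(X) + (ad+bc)·Cov(A, X), with a=-8, b=-8, c=-2.7, d=4.73.
ac·Var(A) = (-8)·(-2.7)·16 = 345.6
bd·Var(X) = (-8)·4.73·5 = -189.2
(ad+bc)·Cov(A, X) = (-16.24)·(-0.2) = 3.248
Cov(M, B) = 345.6 + (-189.2) + 3.248 = 159.648.

Cov(M, B) = 159.648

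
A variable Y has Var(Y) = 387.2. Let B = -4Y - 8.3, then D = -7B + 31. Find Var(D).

Var(B) = (-4)²·387.2 = 6195.2.
Var(D) = (-7)²·6195.2 = 303564.8.

Var(D) = 303564.8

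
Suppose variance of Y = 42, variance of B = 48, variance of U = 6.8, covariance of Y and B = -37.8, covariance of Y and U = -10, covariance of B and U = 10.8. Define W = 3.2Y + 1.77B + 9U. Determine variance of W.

variance of W = a²·variance of Y + b²·variance of B + c²·variance of U + 2ab·covariance of Y and B + 2ac·covariance of Y and U + 2bc·covariance of B and U, with a = 3.2, b = 1.77, c = 9.
= 430.08 + 150.3792 + 550.8 + (-428.1984) + (-576) + 344.088
= 471.1488.

variance of W = 471.1488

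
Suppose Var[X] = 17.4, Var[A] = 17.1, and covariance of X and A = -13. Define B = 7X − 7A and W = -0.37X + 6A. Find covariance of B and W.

covariance of B and W = -1342.936

By bilinearity, covariance of B and W = ac·Var[X] + bd·Var[A] + (ad+bc)·covariance of X and A, with a=7, b=-7, c=-0.37, d=6.
ac·Var[X] = 7·(-0.37)·17.4 = -45.066
bd·Var[A] = (-7)·6·17.1 = -718.2
(ad+bc)·covariance of X and A = (44.59)·(-13) = -579.67
covariance of B and W = -45.066 + (-718.2) + (-579.67) = -1342.936.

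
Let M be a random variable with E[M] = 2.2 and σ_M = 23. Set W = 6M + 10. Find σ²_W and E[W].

σ²_W = 19044, E[W] = 23.2

W = 6M + 10 is linear with a = 6, b = 10.
σ²_M = 23² = 529.
σ²_W = a²·σ²_M = 6²·529 = 19044 (the additive constant 10 does not affect variance).
E[W] = a·E[M] + b = 6·2.2 + 10 = 23.2.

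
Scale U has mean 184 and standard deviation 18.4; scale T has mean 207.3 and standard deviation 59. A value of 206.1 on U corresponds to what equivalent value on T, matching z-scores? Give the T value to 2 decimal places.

T = 278.16

z = (206.1 − 184)/18.4 ≈ 1.2011.
T = 207.3 + z·59 = 207.3 + (206.1 − 184)·59/18.4 ≈ 278.16.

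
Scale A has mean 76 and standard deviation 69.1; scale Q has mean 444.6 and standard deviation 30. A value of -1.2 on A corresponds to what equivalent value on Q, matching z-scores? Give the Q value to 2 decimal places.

z = (-1.2 − 76)/69.1 ≈ -1.1172.
Q = 444.6 + z·30 = 444.6 + (-1.2 − 76)·30/69.1 ≈ 411.08.

Q = 411.08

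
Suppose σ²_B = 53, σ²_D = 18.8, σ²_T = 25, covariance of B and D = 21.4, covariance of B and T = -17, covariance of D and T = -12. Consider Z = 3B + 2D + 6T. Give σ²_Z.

σ²_Z = a²·σ²_B + b²·σ²_D + c²·σ²_T + 2ab·covariance of B and D + 2ac·covariance of B and T + 2bc·covariance of D and T, with a = 3, b = 2, c = 6.
= 477 + 75.2 + 900 + 256.8 + (-612) + (-288)
= 809.

σ²_Z = 809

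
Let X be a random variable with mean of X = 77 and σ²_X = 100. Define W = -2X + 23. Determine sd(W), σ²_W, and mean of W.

sd(W) = 20, σ²_W = 400, mean of W = -131

W = -2X + 23 is linear with a = -2, b = 23.
sd(X) = √100 = 10.
sd(W) = |a|·sd(X) = |-2|·10 = 20.
σ²_W = a²·σ²_X = (-2)²·100 = 400 (the additive constant 23 does not affect variance).
mean of W = a·mean of X + b = (-2)·77 + 23 = -131.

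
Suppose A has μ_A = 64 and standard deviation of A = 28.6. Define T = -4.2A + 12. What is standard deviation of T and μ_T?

standard deviation of T = 120.12, μ_T = -256.8

T = -4.2A + 12 is linear with a = -4.2, b = 12.
standard deviation of T = |a|·standard deviation of A = |-4.2|·28.6 = 120.12.
μ_T = a·μ_A + b = (-4.2)·64 + 12 = -256.8.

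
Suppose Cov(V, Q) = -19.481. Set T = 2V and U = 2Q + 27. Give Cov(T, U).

Cov(T, U) = a·c·Cov(V, Q) = 2·2·(-19.481) = -77.924. Additive constants drop out.

Cov(T, U) = -77.924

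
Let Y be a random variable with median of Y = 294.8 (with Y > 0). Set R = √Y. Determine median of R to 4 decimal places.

√Y is monotone on this domain, so median of R = √(294.8) ≈ 17.1697.

median of R = 17.1697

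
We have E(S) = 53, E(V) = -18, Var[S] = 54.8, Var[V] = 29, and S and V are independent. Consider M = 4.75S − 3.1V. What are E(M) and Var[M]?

E(M) = 4.75·E(S) + (-3.1)·E(V) = 4.75·53 + (-3.1)·(-18) = 307.55.
Var[M] = a²·Var[S] + b²·Var[V] + 2ab·covariance of S and V with a = 4.75, b = -3.1.
Independence gives covariance of S and V = 0.
= 4.75²·54.8 + (-3.1)²·29 + 2·4.75·(-3.1)·0
= 1236.425 + 278.69 + 0 = 1515.115.

E(M) = 307.55, Var[M] = 1515.115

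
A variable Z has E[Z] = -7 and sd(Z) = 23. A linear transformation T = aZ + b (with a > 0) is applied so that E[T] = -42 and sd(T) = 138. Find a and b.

a = 6, b = 0

sd(T) = a·sd(Z) (a > 0), so a = 138/23 = 6.
E[T] = a·E[Z] + b, so b = -42 − 6·(-7) = 0.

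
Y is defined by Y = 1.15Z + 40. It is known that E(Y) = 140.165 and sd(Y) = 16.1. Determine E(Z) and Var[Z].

E(Z) = 87.1, Var[Z] = 196

From Y = 1.15Z + 40: E(Y) = a·E(Z) + b, so E(Z) = (E(Y) − b)/a = (140.165 − 40)/1.15 = 87.1.
Var[Y] = 16.1² = 259.21.
Var[Y] = a²·Var[Z], so Var[Z] = 259.21/1.15² = 196.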